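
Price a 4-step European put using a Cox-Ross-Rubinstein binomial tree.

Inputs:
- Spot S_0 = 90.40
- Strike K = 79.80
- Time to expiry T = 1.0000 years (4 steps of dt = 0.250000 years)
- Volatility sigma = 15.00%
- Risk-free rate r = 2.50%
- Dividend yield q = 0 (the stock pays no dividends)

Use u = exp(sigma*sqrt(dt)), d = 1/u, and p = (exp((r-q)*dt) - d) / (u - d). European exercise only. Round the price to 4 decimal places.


Answer: Price = V(0,0) = 1.0888

Derivation:
dt = T/N = 0.250000
u = exp(sigma*sqrt(dt)) = 1.077884; d = 1/u = 0.927743
p = (exp((r-q)*dt) - d) / (u - d) = 0.523017
Discount per step: exp(-r*dt) = 0.993769
Stock lattice S(k, i) with i counting down-moves:
  k=0: S(0,0) = 90.4000
  k=1: S(1,0) = 97.4407; S(1,1) = 83.8680
  k=2: S(2,0) = 105.0298; S(2,1) = 90.4000; S(2,2) = 77.8080
  k=3: S(3,0) = 113.2100; S(3,1) = 97.4407; S(3,2) = 83.8680; S(3,3) = 72.1859
  k=4: S(4,0) = 122.0272; S(4,1) = 105.0298; S(4,2) = 90.4000; S(4,3) = 77.8080; S(4,4) = 66.9700
Terminal payoffs V(N, i) = max(K - S_T, 0):
  V(4,0) = 0.000000; V(4,1) = 0.000000; V(4,2) = 0.000000; V(4,3) = 1.991999; V(4,4) = 12.830033
Backward induction: V(k, i) = exp(-r*dt) * [p * V(k+1, i) + (1-p) * V(k+1, i+1)].
  V(3,0) = exp(-r*dt) * [p*0.000000 + (1-p)*0.000000] = 0.000000
  V(3,1) = exp(-r*dt) * [p*0.000000 + (1-p)*0.000000] = 0.000000
  V(3,2) = exp(-r*dt) * [p*0.000000 + (1-p)*1.991999] = 0.944230
  V(3,3) = exp(-r*dt) * [p*1.991999 + (1-p)*12.830033] = 7.116939
  V(2,0) = exp(-r*dt) * [p*0.000000 + (1-p)*0.000000] = 0.000000
  V(2,1) = exp(-r*dt) * [p*0.000000 + (1-p)*0.944230] = 0.447576
  V(2,2) = exp(-r*dt) * [p*0.944230 + (1-p)*7.116939] = 3.864281
  V(1,0) = exp(-r*dt) * [p*0.000000 + (1-p)*0.447576] = 0.212156
  V(1,1) = exp(-r*dt) * [p*0.447576 + (1-p)*3.864281] = 2.064345
  V(0,0) = exp(-r*dt) * [p*0.212156 + (1-p)*2.064345] = 1.088793


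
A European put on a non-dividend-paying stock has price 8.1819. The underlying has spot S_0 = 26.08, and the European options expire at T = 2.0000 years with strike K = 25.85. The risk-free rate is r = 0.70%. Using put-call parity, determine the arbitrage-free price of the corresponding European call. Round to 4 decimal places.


Answer: Call price = 8.7713

Derivation:
Put-call parity: C - P = S_0 * exp(-qT) - K * exp(-rT).
S_0 * exp(-qT) = 26.0800 * 1.00000000 = 26.08000000
K * exp(-rT) = 25.8500 * 0.98609754 = 25.49062152
C = P + S*exp(-qT) - K*exp(-rT)
C = 8.1819 + 26.08000000 - 25.49062152 = 8.7713


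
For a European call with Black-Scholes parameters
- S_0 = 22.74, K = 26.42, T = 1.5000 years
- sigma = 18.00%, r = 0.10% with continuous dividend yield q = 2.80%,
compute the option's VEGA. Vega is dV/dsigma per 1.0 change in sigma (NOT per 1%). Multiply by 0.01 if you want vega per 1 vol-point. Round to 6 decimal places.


d1 = -0.7538795070; d2 = -0.9743335838
phi(d1) = 0.3002602475; exp(-qT) = 0.9588697806; exp(-rT) = 0.9985011244
Vega = S * exp(-qT) * phi(d1) * sqrt(T) = 22.7400 * 0.9588697806 * 0.3002602475 * 1.2247448714 = 8.018508

Answer: Vega = 8.018508


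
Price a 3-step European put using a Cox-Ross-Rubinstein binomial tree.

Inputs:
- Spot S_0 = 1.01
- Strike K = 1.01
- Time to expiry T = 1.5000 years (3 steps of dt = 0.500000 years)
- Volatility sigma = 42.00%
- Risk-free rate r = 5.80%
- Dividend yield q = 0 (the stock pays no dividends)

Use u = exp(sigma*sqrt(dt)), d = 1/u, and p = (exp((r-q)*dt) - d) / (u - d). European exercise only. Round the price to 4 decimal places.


Answer: Price = V(0,0) = 0.1724

Derivation:
dt = T/N = 0.500000
u = exp(sigma*sqrt(dt)) = 1.345795; d = 1/u = 0.743055
p = (exp((r-q)*dt) - d) / (u - d) = 0.475113
Discount per step: exp(-r*dt) = 0.971416
Stock lattice S(k, i) with i counting down-moves:
  k=0: S(0,0) = 1.0100
  k=1: S(1,0) = 1.3593; S(1,1) = 0.7505
  k=2: S(2,0) = 1.8293; S(2,1) = 1.0100; S(2,2) = 0.5577
  k=3: S(3,0) = 2.4618; S(3,1) = 1.3593; S(3,2) = 0.7505; S(3,3) = 0.4144
Terminal payoffs V(N, i) = max(K - S_T, 0):
  V(3,0) = 0.000000; V(3,1) = 0.000000; V(3,2) = 0.259514; V(3,3) = 0.595633
Backward induction: V(k, i) = exp(-r*dt) * [p * V(k+1, i) + (1-p) * V(k+1, i+1)].
  V(2,0) = exp(-r*dt) * [p*0.000000 + (1-p)*0.000000] = 0.000000
  V(2,1) = exp(-r*dt) * [p*0.000000 + (1-p)*0.259514] = 0.132322
  V(2,2) = exp(-r*dt) * [p*0.259514 + (1-p)*0.595633] = 0.423478
  V(1,0) = exp(-r*dt) * [p*0.000000 + (1-p)*0.132322] = 0.067469
  V(1,1) = exp(-r*dt) * [p*0.132322 + (1-p)*0.423478] = 0.276996
  V(0,0) = exp(-r*dt) * [p*0.067469 + (1-p)*0.276996] = 0.172375


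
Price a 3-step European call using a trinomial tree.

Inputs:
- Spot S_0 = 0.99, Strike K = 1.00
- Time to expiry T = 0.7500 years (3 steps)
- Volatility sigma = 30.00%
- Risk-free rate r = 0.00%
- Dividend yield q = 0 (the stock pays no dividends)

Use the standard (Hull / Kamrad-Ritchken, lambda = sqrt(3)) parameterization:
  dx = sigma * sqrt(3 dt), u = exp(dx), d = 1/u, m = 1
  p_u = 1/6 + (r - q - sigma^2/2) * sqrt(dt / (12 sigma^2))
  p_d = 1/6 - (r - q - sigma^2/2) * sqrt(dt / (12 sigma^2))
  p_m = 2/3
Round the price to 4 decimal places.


Answer: Price = V(0,0) = 0.0897

Derivation:
dt = T/N = 0.250000; dx = sigma*sqrt(3*dt) = 0.259808
u = exp(dx) = 1.296681; d = 1/u = 0.771200
p_u = 0.145016, p_m = 0.666667, p_d = 0.188317
Discount per step: exp(-r*dt) = 1.000000
Stock lattice S(k, j) with j the centered position index:
  k=0: S(0,+0) = 0.9900
  k=1: S(1,-1) = 0.7635; S(1,+0) = 0.9900; S(1,+1) = 1.2837
  k=2: S(2,-2) = 0.5888; S(2,-1) = 0.7635; S(2,+0) = 0.9900; S(2,+1) = 1.2837; S(2,+2) = 1.6646
  k=3: S(3,-3) = 0.4541; S(3,-2) = 0.5888; S(3,-1) = 0.7635; S(3,+0) = 0.9900; S(3,+1) = 1.2837; S(3,+2) = 1.6646; S(3,+3) = 2.1584
Terminal payoffs V(N, j) = max(S_T - K, 0):
  V(3,-3) = 0.000000; V(3,-2) = 0.000000; V(3,-1) = 0.000000; V(3,+0) = 0.000000; V(3,+1) = 0.283714; V(3,+2) = 0.664567; V(3,+3) = 1.158411
Backward induction: V(k, j) = exp(-r*dt) * [p_u * V(k+1, j+1) + p_m * V(k+1, j) + p_d * V(k+1, j-1)]
  V(2,-2) = exp(-r*dt) * [p_u*0.000000 + p_m*0.000000 + p_d*0.000000] = 0.000000
  V(2,-1) = exp(-r*dt) * [p_u*0.000000 + p_m*0.000000 + p_d*0.000000] = 0.000000
  V(2,+0) = exp(-r*dt) * [p_u*0.283714 + p_m*0.000000 + p_d*0.000000] = 0.041143
  V(2,+1) = exp(-r*dt) * [p_u*0.664567 + p_m*0.283714 + p_d*0.000000] = 0.285515
  V(2,+2) = exp(-r*dt) * [p_u*1.158411 + p_m*0.664567 + p_d*0.283714] = 0.664461
  V(1,-1) = exp(-r*dt) * [p_u*0.041143 + p_m*0.000000 + p_d*0.000000] = 0.005966
  V(1,+0) = exp(-r*dt) * [p_u*0.285515 + p_m*0.041143 + p_d*0.000000] = 0.068833
  V(1,+1) = exp(-r*dt) * [p_u*0.664461 + p_m*0.285515 + p_d*0.041143] = 0.294449
  V(0,+0) = exp(-r*dt) * [p_u*0.294449 + p_m*0.068833 + p_d*0.005966] = 0.089712


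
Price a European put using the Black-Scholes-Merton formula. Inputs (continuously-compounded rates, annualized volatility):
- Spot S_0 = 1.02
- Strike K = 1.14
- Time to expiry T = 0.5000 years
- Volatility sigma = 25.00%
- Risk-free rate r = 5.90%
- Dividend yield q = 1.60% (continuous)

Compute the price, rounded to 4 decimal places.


d1 = (ln(S/K) + (r - q + 0.5*sigma^2) * T) / (sigma * sqrt(T)) = -0.41917649
d2 = d1 - sigma * sqrt(T) = -0.59595319
exp(-rT) = 0.97093088; exp(-qT) = 0.99203191
P = K * exp(-rT) * N(-d2) - S_0 * exp(-qT) * N(-d1)
N(-d1) = 0.66245642; N(-d2) = 0.72439675
P = 1.1400 * 0.97093088 * 0.72439675 - 1.0200 * 0.99203191 * 0.66245642 = 0.1315

Answer: Price = 0.1315


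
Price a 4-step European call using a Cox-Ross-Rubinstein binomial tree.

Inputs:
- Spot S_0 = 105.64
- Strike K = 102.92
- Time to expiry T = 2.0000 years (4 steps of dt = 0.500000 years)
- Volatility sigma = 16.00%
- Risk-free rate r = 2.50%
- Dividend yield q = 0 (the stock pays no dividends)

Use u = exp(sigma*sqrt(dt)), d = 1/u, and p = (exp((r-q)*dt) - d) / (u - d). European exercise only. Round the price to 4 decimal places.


Answer: Price = V(0,0) = 13.3961

Derivation:
dt = T/N = 0.500000
u = exp(sigma*sqrt(dt)) = 1.119785; d = 1/u = 0.893028
p = (exp((r-q)*dt) - d) / (u - d) = 0.527217
Discount per step: exp(-r*dt) = 0.987578
Stock lattice S(k, i) with i counting down-moves:
  k=0: S(0,0) = 105.6400
  k=1: S(1,0) = 118.2941; S(1,1) = 94.3395
  k=2: S(2,0) = 132.4640; S(2,1) = 105.6400; S(2,2) = 84.2478
  k=3: S(3,0) = 148.3313; S(3,1) = 118.2941; S(3,2) = 94.3395; S(3,3) = 75.2357
  k=4: S(4,0) = 166.0992; S(4,1) = 132.4640; S(4,2) = 105.6400; S(4,3) = 84.2478; S(4,4) = 67.1876
Terminal payoffs V(N, i) = max(S_T - K, 0):
  V(4,0) = 63.179238; V(4,1) = 29.544046; V(4,2) = 2.720000; V(4,3) = 0.000000; V(4,4) = 0.000000
Backward induction: V(k, i) = exp(-r*dt) * [p * V(k+1, i) + (1-p) * V(k+1, i+1)].
  V(3,0) = exp(-r*dt) * [p*63.179238 + (1-p)*29.544046] = 46.689801
  V(3,1) = exp(-r*dt) * [p*29.544046 + (1-p)*2.720000] = 16.652625
  V(3,2) = exp(-r*dt) * [p*2.720000 + (1-p)*0.000000] = 1.416216
  V(3,3) = exp(-r*dt) * [p*0.000000 + (1-p)*0.000000] = 0.000000
  V(2,0) = exp(-r*dt) * [p*46.689801 + (1-p)*16.652625] = 32.085150
  V(2,1) = exp(-r*dt) * [p*16.652625 + (1-p)*1.416216] = 9.331729
  V(2,2) = exp(-r*dt) * [p*1.416216 + (1-p)*0.000000] = 0.737378
  V(1,0) = exp(-r*dt) * [p*32.085150 + (1-p)*9.331729] = 21.062779
  V(1,1) = exp(-r*dt) * [p*9.331729 + (1-p)*0.737378] = 5.203019
  V(0,0) = exp(-r*dt) * [p*21.062779 + (1-p)*5.203019] = 13.396051


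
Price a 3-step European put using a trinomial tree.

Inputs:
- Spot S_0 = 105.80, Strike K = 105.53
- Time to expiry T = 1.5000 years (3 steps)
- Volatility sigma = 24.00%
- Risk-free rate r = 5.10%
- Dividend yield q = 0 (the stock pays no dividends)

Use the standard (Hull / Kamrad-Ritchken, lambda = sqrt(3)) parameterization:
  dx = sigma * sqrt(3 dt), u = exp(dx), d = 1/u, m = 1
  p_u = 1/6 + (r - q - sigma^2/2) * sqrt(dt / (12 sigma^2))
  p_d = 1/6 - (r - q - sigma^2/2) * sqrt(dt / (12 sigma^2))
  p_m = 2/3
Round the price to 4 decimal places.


dt = T/N = 0.500000; dx = sigma*sqrt(3*dt) = 0.293939
u = exp(dx) = 1.341702; d = 1/u = 0.745322
p_u = 0.185548, p_m = 0.666667, p_d = 0.147785
Discount per step: exp(-r*dt) = 0.974822
Stock lattice S(k, j) with j the centered position index:
  k=0: S(0,+0) = 105.8000
  k=1: S(1,-1) = 78.8551; S(1,+0) = 105.8000; S(1,+1) = 141.9520
  k=2: S(2,-2) = 58.7724; S(2,-1) = 78.8551; S(2,+0) = 105.8000; S(2,+1) = 141.9520; S(2,+2) = 190.4573
  k=3: S(3,-3) = 43.8044; S(3,-2) = 58.7724; S(3,-1) = 78.8551; S(3,+0) = 105.8000; S(3,+1) = 141.9520; S(3,+2) = 190.4573; S(3,+3) = 255.5369
Terminal payoffs V(N, j) = max(K - S_T, 0):
  V(3,-3) = 61.725602; V(3,-2) = 46.757563; V(3,-1) = 26.674919; V(3,+0) = 0.000000; V(3,+1) = 0.000000; V(3,+2) = 0.000000; V(3,+3) = 0.000000
Backward induction: V(k, j) = exp(-r*dt) * [p_u * V(k+1, j+1) + p_m * V(k+1, j) + p_d * V(k+1, j-1)]
  V(2,-2) = exp(-r*dt) * [p_u*26.674919 + p_m*46.757563 + p_d*61.725602] = 44.104201
  V(2,-1) = exp(-r*dt) * [p_u*0.000000 + p_m*26.674919 + p_d*46.757563] = 24.071634
  V(2,+0) = exp(-r*dt) * [p_u*0.000000 + p_m*0.000000 + p_d*26.674919] = 3.842904
  V(2,+1) = exp(-r*dt) * [p_u*0.000000 + p_m*0.000000 + p_d*0.000000] = 0.000000
  V(2,+2) = exp(-r*dt) * [p_u*0.000000 + p_m*0.000000 + p_d*0.000000] = 0.000000
  V(1,-1) = exp(-r*dt) * [p_u*3.842904 + p_m*24.071634 + p_d*44.104201] = 22.692644
  V(1,+0) = exp(-r*dt) * [p_u*0.000000 + p_m*3.842904 + p_d*24.071634] = 5.965296
  V(1,+1) = exp(-r*dt) * [p_u*0.000000 + p_m*0.000000 + p_d*3.842904] = 0.553625
  V(0,+0) = exp(-r*dt) * [p_u*0.553625 + p_m*5.965296 + p_d*22.692644] = 7.246073

Answer: Price = V(0,0) = 7.2461


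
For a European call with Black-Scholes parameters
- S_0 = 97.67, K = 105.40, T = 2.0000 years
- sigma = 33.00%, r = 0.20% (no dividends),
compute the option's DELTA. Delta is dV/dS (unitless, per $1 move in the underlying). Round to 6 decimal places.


d1 = 0.0787070131; d2 = -0.3879834625
phi(d1) = 0.3977085095; exp(-qT) = 1.0000000000; exp(-rT) = 0.9960079893
N(d1) = 0.5313671664
Delta = exp(-qT) * N(d1) = 1.0000000000 * 0.5313671664 = 0.531367

Answer: Delta = 0.531367


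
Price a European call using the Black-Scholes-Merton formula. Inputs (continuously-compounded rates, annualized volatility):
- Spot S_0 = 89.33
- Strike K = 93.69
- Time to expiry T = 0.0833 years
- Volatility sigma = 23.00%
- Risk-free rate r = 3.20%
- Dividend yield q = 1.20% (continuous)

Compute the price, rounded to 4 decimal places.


d1 = (ln(S/K) + (r - q + 0.5*sigma^2) * T) / (sigma * sqrt(T)) = -0.65958840
d2 = d1 - sigma * sqrt(T) = -0.72597040
exp(-rT) = 0.99733795; exp(-qT) = 0.99900090
C = S_0 * exp(-qT) * N(d1) - K * exp(-rT) * N(d2)
N(d1) = 0.25475900; N(d2) = 0.23392846
C = 89.3300 * 0.99900090 * 0.25475900 - 93.6900 * 0.99733795 * 0.23392846 = 0.8765

Answer: Price = 0.8765


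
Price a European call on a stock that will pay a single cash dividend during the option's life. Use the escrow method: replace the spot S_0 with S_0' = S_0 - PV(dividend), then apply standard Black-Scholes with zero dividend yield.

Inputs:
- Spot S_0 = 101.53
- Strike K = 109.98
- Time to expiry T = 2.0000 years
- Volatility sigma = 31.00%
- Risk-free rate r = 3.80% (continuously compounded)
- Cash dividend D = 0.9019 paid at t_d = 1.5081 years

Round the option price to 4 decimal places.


PV(D) = D * exp(-r * t_d) = 0.9019 * 0.94430337 = 0.85166721
S_0' = S_0 - PV(D) = 101.5300 - 0.85166721 = 100.67833279
d1 = (ln(S_0'/K) + (r + sigma^2/2)*T) / (sigma*sqrt(T)) = 0.19099200
d2 = d1 - sigma*sqrt(T) = -0.24741420
exp(-rT) = 0.92681621
N(d1) = 0.57573407; N(d2) = 0.40229384
C = S_0' * N(d1) - K * exp(-rT) * N(d2) = 100.67833279 * 0.57573407 - 109.9800 * 0.92681621 * 0.40229384 = 16.9576

Answer: Price = 16.9576


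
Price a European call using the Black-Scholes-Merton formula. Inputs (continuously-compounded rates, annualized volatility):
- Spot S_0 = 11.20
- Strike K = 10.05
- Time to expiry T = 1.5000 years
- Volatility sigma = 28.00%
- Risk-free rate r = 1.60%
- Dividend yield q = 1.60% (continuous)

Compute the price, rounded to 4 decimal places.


d1 = (ln(S/K) + (r - q + 0.5*sigma^2) * T) / (sigma * sqrt(T)) = 0.48739347
d2 = d1 - sigma * sqrt(T) = 0.14446491
exp(-rT) = 0.97628571; exp(-qT) = 0.97628571
C = S_0 * exp(-qT) * N(d1) - K * exp(-rT) * N(d2)
N(d1) = 0.68701024; N(d2) = 0.55743332
C = 11.2000 * 0.97628571 * 0.68701024 - 10.0500 * 0.97628571 * 0.55743332 = 2.0427

Answer: Price = 2.0427


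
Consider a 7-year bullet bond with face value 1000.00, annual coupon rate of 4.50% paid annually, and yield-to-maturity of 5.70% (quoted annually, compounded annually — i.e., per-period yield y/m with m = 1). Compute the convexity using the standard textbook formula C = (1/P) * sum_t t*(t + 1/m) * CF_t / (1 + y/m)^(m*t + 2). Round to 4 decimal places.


Answer: Convexity = 41.8418

Derivation:
Coupon per period c = face * coupon_rate / m = 45.000000
Periods per year m = 1; per-period yield y/m = 0.057000
Number of cashflows N = 7
Cashflows (t years, CF_t, discount factor 1/(1+y/m)^(m*t), PV):
  t = 1.0000: CF_t = 45.000000, DF = 0.946074, PV = 42.573321
  t = 2.0000: CF_t = 45.000000, DF = 0.895056, PV = 40.277503
  t = 3.0000: CF_t = 45.000000, DF = 0.846789, PV = 38.105490
  t = 4.0000: CF_t = 45.000000, DF = 0.801125, PV = 36.050606
  t = 5.0000: CF_t = 45.000000, DF = 0.757923, PV = 34.106533
  t = 6.0000: CF_t = 45.000000, DF = 0.717051, PV = 32.267297
  t = 7.0000: CF_t = 1045.000000, DF = 0.678383, PV = 708.910452
Price P = sum_t PV_t = 932.291202
Convexity numerator sum_t t*(t + 1/m) * CF_t / (1+y/m)^(m*t + 2):
  t = 1.0000: term = 76.210980
  t = 2.0000: term = 216.303634
  t = 3.0000: term = 409.278398
  t = 4.0000: term = 645.345945
  t = 5.0000: term = 915.817330
  t = 6.0000: term = 1213.003086
  t = 7.0000: term = 35532.800021
Convexity = (1/P) * sum = 39008.759394 / 932.291202 = 41.841819


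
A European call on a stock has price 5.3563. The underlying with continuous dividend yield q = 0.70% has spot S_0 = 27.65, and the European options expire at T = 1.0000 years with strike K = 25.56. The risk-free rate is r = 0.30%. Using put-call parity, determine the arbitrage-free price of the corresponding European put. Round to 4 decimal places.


Put-call parity: C - P = S_0 * exp(-qT) - K * exp(-rT).
S_0 * exp(-qT) = 27.6500 * 0.99302444 = 27.45712585
K * exp(-rT) = 25.5600 * 0.99700450 = 25.48343491
P = C - S*exp(-qT) + K*exp(-rT)
P = 5.3563 - 27.45712585 + 25.48343491 = 3.3826

Answer: Put price = 3.3826


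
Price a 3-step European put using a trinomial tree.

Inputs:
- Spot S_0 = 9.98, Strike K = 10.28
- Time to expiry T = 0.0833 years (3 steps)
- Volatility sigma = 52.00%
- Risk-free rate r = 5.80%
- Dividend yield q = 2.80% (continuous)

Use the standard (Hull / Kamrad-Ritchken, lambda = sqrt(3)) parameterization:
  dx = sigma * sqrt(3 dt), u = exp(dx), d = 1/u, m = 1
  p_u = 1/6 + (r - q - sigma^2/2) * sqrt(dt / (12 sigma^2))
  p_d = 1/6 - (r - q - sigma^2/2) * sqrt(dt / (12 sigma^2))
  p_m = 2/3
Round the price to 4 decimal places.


Answer: Price = V(0,0) = 0.7422

Derivation:
dt = T/N = 0.027767; dx = sigma*sqrt(3*dt) = 0.150081
u = exp(dx) = 1.161928; d = 1/u = 0.860638
p_u = 0.156935, p_m = 0.666667, p_d = 0.176398
Discount per step: exp(-r*dt) = 0.998391
Stock lattice S(k, j) with j the centered position index:
  k=0: S(0,+0) = 9.9800
  k=1: S(1,-1) = 8.5892; S(1,+0) = 9.9800; S(1,+1) = 11.5960
  k=2: S(2,-2) = 7.3922; S(2,-1) = 8.5892; S(2,+0) = 9.9800; S(2,+1) = 11.5960; S(2,+2) = 13.4738
  k=3: S(3,-3) = 6.3620; S(3,-2) = 7.3922; S(3,-1) = 8.5892; S(3,+0) = 9.9800; S(3,+1) = 11.5960; S(3,+2) = 13.4738; S(3,+3) = 15.6556
Terminal payoffs V(N, j) = max(K - S_T, 0):
  V(3,-3) = 3.918018; V(3,-2) = 2.887832; V(3,-1) = 1.690831; V(3,+0) = 0.300000; V(3,+1) = 0.000000; V(3,+2) = 0.000000; V(3,+3) = 0.000000
Backward induction: V(k, j) = exp(-r*dt) * [p_u * V(k+1, j+1) + p_m * V(k+1, j) + p_d * V(k+1, j-1)]
  V(2,-2) = exp(-r*dt) * [p_u*1.690831 + p_m*2.887832 + p_d*3.918018] = 2.877067
  V(2,-1) = exp(-r*dt) * [p_u*0.300000 + p_m*1.690831 + p_d*2.887832] = 1.681000
  V(2,+0) = exp(-r*dt) * [p_u*0.000000 + p_m*0.300000 + p_d*1.690831] = 0.497458
  V(2,+1) = exp(-r*dt) * [p_u*0.000000 + p_m*0.000000 + p_d*0.300000] = 0.052834
  V(2,+2) = exp(-r*dt) * [p_u*0.000000 + p_m*0.000000 + p_d*0.000000] = 0.000000
  V(1,-1) = exp(-r*dt) * [p_u*0.497458 + p_m*1.681000 + p_d*2.877067] = 1.703499
  V(1,+0) = exp(-r*dt) * [p_u*0.052834 + p_m*0.497458 + p_d*1.681000] = 0.635431
  V(1,+1) = exp(-r*dt) * [p_u*0.000000 + p_m*0.052834 + p_d*0.497458] = 0.122776
  V(0,+0) = exp(-r*dt) * [p_u*0.122776 + p_m*0.635431 + p_d*1.703499] = 0.742187


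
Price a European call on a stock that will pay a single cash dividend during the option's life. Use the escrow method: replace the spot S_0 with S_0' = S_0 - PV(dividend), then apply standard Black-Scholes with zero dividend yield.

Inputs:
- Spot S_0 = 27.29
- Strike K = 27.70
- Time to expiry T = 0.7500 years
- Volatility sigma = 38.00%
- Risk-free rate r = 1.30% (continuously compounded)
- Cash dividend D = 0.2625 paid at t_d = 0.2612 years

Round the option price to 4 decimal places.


PV(D) = D * exp(-r * t_d) = 0.2625 * 0.99661016 = 0.26161017
S_0' = S_0 - PV(D) = 27.2900 - 0.26161017 = 27.02838983
d1 = (ln(S_0'/K) + (r + sigma^2/2)*T) / (sigma*sqrt(T)) = 0.11958861
d2 = d1 - sigma*sqrt(T) = -0.20950104
exp(-rT) = 0.99029738
N(d1) = 0.54759548; N(d2) = 0.41702856
C = S_0' * N(d1) - K * exp(-rT) * N(d2) = 27.02838983 * 0.54759548 - 27.7000 * 0.99029738 * 0.41702856 = 3.3610

Answer: Price = 3.3610


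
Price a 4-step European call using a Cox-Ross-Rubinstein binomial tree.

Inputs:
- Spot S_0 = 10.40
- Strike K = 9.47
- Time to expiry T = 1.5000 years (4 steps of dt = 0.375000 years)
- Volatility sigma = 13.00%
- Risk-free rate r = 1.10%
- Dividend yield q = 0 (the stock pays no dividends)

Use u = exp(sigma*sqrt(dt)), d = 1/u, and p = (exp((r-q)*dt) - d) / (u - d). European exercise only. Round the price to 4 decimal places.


dt = T/N = 0.375000
u = exp(sigma*sqrt(dt)) = 1.082863; d = 1/u = 0.923478
p = (exp((r-q)*dt) - d) / (u - d) = 0.506043
Discount per step: exp(-r*dt) = 0.995883
Stock lattice S(k, i) with i counting down-moves:
  k=0: S(0,0) = 10.4000
  k=1: S(1,0) = 11.2618; S(1,1) = 9.6042
  k=2: S(2,0) = 12.1950; S(2,1) = 10.4000; S(2,2) = 8.8692
  k=3: S(3,0) = 13.2055; S(3,1) = 11.2618; S(3,2) = 9.6042; S(3,3) = 8.1905
  k=4: S(4,0) = 14.2997; S(4,1) = 12.1950; S(4,2) = 10.4000; S(4,3) = 8.8692; S(4,4) = 7.5638
Terminal payoffs V(N, i) = max(S_T - K, 0):
  V(4,0) = 4.829713; V(4,1) = 2.724959; V(4,2) = 0.930000; V(4,3) = 0.000000; V(4,4) = 0.000000
Backward induction: V(k, i) = exp(-r*dt) * [p * V(k+1, i) + (1-p) * V(k+1, i+1)].
  V(3,0) = exp(-r*dt) * [p*4.829713 + (1-p)*2.724959] = 3.774452
  V(3,1) = exp(-r*dt) * [p*2.724959 + (1-p)*0.930000] = 1.830758
  V(3,2) = exp(-r*dt) * [p*0.930000 + (1-p)*0.000000] = 0.468682
  V(3,3) = exp(-r*dt) * [p*0.000000 + (1-p)*0.000000] = 0.000000
  V(2,0) = exp(-r*dt) * [p*3.774452 + (1-p)*1.830758] = 2.802765
  V(2,1) = exp(-r*dt) * [p*1.830758 + (1-p)*0.468682] = 1.153184
  V(2,2) = exp(-r*dt) * [p*0.468682 + (1-p)*0.000000] = 0.236197
  V(1,0) = exp(-r*dt) * [p*2.802765 + (1-p)*1.153184] = 1.979759
  V(1,1) = exp(-r*dt) * [p*1.153184 + (1-p)*0.236197] = 0.697349
  V(0,0) = exp(-r*dt) * [p*1.979759 + (1-p)*0.697349] = 1.340761

Answer: Price = V(0,0) = 1.3408


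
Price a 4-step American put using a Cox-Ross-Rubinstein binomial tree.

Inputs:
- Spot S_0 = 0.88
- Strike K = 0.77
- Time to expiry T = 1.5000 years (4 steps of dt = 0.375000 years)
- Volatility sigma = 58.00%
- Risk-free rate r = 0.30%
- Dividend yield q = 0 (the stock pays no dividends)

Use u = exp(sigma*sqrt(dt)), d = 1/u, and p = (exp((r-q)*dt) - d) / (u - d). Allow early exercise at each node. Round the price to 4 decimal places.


dt = T/N = 0.375000
u = exp(sigma*sqrt(dt)) = 1.426432; d = 1/u = 0.701050
p = (exp((r-q)*dt) - d) / (u - d) = 0.413680
Discount per step: exp(-r*dt) = 0.998876
Stock lattice S(k, i) with i counting down-moves:
  k=0: S(0,0) = 0.8800
  k=1: S(1,0) = 1.2553; S(1,1) = 0.6169
  k=2: S(2,0) = 1.7905; S(2,1) = 0.8800; S(2,2) = 0.4325
  k=3: S(3,0) = 2.5541; S(3,1) = 1.2553; S(3,2) = 0.6169; S(3,3) = 0.3032
  k=4: S(4,0) = 3.6432; S(4,1) = 1.7905; S(4,2) = 0.8800; S(4,3) = 0.4325; S(4,4) = 0.2126
Terminal payoffs V(N, i) = max(K - S_T, 0):
  V(4,0) = 0.000000; V(4,1) = 0.000000; V(4,2) = 0.000000; V(4,3) = 0.337505; V(4,4) = 0.557441
Backward induction: V(k, i) = exp(-r*dt) * [p * V(k+1, i) + (1-p) * V(k+1, i+1)]; then take max(V_cont, immediate exercise) for American.
  V(3,0) = exp(-r*dt) * [p*0.000000 + (1-p)*0.000000] = 0.000000; exercise = 0.000000; V(3,0) = max -> 0.000000
  V(3,1) = exp(-r*dt) * [p*0.000000 + (1-p)*0.000000] = 0.000000; exercise = 0.000000; V(3,1) = max -> 0.000000
  V(3,2) = exp(-r*dt) * [p*0.000000 + (1-p)*0.337505] = 0.197664; exercise = 0.153076; V(3,2) = max -> 0.197664
  V(3,3) = exp(-r*dt) * [p*0.337505 + (1-p)*0.557441] = 0.465934; exercise = 0.466800; V(3,3) = max -> 0.466800
  V(2,0) = exp(-r*dt) * [p*0.000000 + (1-p)*0.000000] = 0.000000; exercise = 0.000000; V(2,0) = max -> 0.000000
  V(2,1) = exp(-r*dt) * [p*0.000000 + (1-p)*0.197664] = 0.115764; exercise = 0.000000; V(2,1) = max -> 0.115764
  V(2,2) = exp(-r*dt) * [p*0.197664 + (1-p)*0.466800] = 0.355064; exercise = 0.337505; V(2,2) = max -> 0.355064
  V(1,0) = exp(-r*dt) * [p*0.000000 + (1-p)*0.115764] = 0.067798; exercise = 0.000000; V(1,0) = max -> 0.067798
  V(1,1) = exp(-r*dt) * [p*0.115764 + (1-p)*0.355064] = 0.255783; exercise = 0.153076; V(1,1) = max -> 0.255783
  V(0,0) = exp(-r*dt) * [p*0.067798 + (1-p)*0.255783] = 0.177817; exercise = 0.000000; V(0,0) = max -> 0.177817

Answer: Price = V(0,0) = 0.1778


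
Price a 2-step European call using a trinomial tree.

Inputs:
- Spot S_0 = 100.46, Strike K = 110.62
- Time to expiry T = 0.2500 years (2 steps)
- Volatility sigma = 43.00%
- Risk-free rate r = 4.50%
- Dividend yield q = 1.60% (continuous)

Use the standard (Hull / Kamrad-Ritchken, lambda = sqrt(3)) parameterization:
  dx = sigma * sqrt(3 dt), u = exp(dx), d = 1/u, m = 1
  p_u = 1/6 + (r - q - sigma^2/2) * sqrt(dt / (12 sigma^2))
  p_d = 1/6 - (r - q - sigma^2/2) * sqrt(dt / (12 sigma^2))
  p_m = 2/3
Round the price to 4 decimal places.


dt = T/N = 0.125000; dx = sigma*sqrt(3*dt) = 0.263320
u = exp(dx) = 1.301243; d = 1/u = 0.768496
p_u = 0.151607, p_m = 0.666667, p_d = 0.181727
Discount per step: exp(-r*dt) = 0.994391
Stock lattice S(k, j) with j the centered position index:
  k=0: S(0,+0) = 100.4600
  k=1: S(1,-1) = 77.2031; S(1,+0) = 100.4600; S(1,+1) = 130.7229
  k=2: S(2,-2) = 59.3303; S(2,-1) = 77.2031; S(2,+0) = 100.4600; S(2,+1) = 130.7229; S(2,+2) = 170.1023
Terminal payoffs V(N, j) = max(S_T - K, 0):
  V(2,-2) = 0.000000; V(2,-1) = 0.000000; V(2,+0) = 0.000000; V(2,+1) = 20.102896; V(2,+2) = 59.482285
Backward induction: V(k, j) = exp(-r*dt) * [p_u * V(k+1, j+1) + p_m * V(k+1, j) + p_d * V(k+1, j-1)]
  V(1,-1) = exp(-r*dt) * [p_u*0.000000 + p_m*0.000000 + p_d*0.000000] = 0.000000
  V(1,+0) = exp(-r*dt) * [p_u*20.102896 + p_m*0.000000 + p_d*0.000000] = 3.030636
  V(1,+1) = exp(-r*dt) * [p_u*59.482285 + p_m*20.102896 + p_d*0.000000] = 22.294079
  V(0,+0) = exp(-r*dt) * [p_u*22.294079 + p_m*3.030636 + p_d*0.000000] = 5.370061

Answer: Price = V(0,0) = 5.3701


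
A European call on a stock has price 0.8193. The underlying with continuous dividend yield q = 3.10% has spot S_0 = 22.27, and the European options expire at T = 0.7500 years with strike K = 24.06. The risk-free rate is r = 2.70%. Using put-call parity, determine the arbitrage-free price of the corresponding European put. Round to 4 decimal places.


Put-call parity: C - P = S_0 * exp(-qT) - K * exp(-rT).
S_0 * exp(-qT) = 22.2700 * 0.97701820 = 21.75819528
K * exp(-rT) = 24.0600 * 0.97995365 = 23.57768492
P = C - S*exp(-qT) + K*exp(-rT)
P = 0.8193 - 21.75819528 + 23.57768492 = 2.6388

Answer: Put price = 2.6388


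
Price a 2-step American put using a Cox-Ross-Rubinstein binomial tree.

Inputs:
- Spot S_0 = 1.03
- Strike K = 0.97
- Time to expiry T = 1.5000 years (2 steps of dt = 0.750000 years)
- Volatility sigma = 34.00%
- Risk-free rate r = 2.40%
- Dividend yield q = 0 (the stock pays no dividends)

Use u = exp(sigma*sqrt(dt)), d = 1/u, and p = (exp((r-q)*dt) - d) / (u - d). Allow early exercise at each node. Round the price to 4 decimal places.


dt = T/N = 0.750000
u = exp(sigma*sqrt(dt)) = 1.342386; d = 1/u = 0.744942
p = (exp((r-q)*dt) - d) / (u - d) = 0.457316
Discount per step: exp(-r*dt) = 0.982161
Stock lattice S(k, i) with i counting down-moves:
  k=0: S(0,0) = 1.0300
  k=1: S(1,0) = 1.3827; S(1,1) = 0.7673
  k=2: S(2,0) = 1.8561; S(2,1) = 1.0300; S(2,2) = 0.5716
Terminal payoffs V(N, i) = max(K - S_T, 0):
  V(2,0) = 0.000000; V(2,1) = 0.000000; V(2,2) = 0.398413
Backward induction: V(k, i) = exp(-r*dt) * [p * V(k+1, i) + (1-p) * V(k+1, i+1)]; then take max(V_cont, immediate exercise) for American.
  V(1,0) = exp(-r*dt) * [p*0.000000 + (1-p)*0.000000] = 0.000000; exercise = 0.000000; V(1,0) = max -> 0.000000
  V(1,1) = exp(-r*dt) * [p*0.000000 + (1-p)*0.398413] = 0.212355; exercise = 0.202710; V(1,1) = max -> 0.212355
  V(0,0) = exp(-r*dt) * [p*0.000000 + (1-p)*0.212355] = 0.113186; exercise = 0.000000; V(0,0) = max -> 0.113186

Answer: Price = V(0,0) = 0.1132


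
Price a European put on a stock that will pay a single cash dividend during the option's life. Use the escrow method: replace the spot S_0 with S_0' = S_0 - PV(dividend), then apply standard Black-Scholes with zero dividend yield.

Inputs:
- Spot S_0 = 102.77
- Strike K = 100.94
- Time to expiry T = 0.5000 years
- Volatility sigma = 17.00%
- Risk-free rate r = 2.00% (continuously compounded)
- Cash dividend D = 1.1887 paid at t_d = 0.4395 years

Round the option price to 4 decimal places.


Answer: Price = 4.0463

Derivation:
PV(D) = D * exp(-r * t_d) = 1.1887 * 0.99124852 = 1.17829711
S_0' = S_0 - PV(D) = 102.7700 - 1.17829711 = 101.59170289
d1 = (ln(S_0'/K) + (r + sigma^2/2)*T) / (sigma*sqrt(T)) = 0.19683013
d2 = d1 - sigma*sqrt(T) = 0.07662198
exp(-rT) = 0.99004983
N(-d1) = 0.42198024; N(-d2) = 0.46946214
P = K * exp(-rT) * N(-d2) - S_0' * N(-d1) = 100.9400 * 0.99004983 * 0.46946214 - 101.59170289 * 0.42198024 = 4.0463


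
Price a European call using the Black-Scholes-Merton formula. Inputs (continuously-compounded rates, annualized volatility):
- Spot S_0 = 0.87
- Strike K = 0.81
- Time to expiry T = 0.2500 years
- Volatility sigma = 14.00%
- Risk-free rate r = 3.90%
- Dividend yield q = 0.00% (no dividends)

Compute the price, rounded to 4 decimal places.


Answer: Price = 0.0714

Derivation:
d1 = (ln(S/K) + (r - q + 0.5*sigma^2) * T) / (sigma * sqrt(T)) = 1.19512806
d2 = d1 - sigma * sqrt(T) = 1.12512806
exp(-rT) = 0.99029738; exp(-qT) = 1.00000000
C = S_0 * exp(-qT) * N(d1) - K * exp(-rT) * N(d2)
N(d1) = 0.88398150; N(d2) = 0.86973261
C = 0.8700 * 1.00000000 * 0.88398150 - 0.8100 * 0.99029738 * 0.86973261 = 0.0714


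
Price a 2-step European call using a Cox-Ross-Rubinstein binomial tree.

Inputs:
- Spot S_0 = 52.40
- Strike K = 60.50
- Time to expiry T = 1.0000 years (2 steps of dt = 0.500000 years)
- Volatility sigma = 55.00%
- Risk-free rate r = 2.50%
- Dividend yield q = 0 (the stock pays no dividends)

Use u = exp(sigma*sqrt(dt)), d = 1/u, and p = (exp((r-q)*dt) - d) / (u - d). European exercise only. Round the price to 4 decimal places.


dt = T/N = 0.500000
u = exp(sigma*sqrt(dt)) = 1.475370; d = 1/u = 0.677796
p = (exp((r-q)*dt) - d) / (u - d) = 0.419751
Discount per step: exp(-r*dt) = 0.987578
Stock lattice S(k, i) with i counting down-moves:
  k=0: S(0,0) = 52.4000
  k=1: S(1,0) = 77.3094; S(1,1) = 35.5165
  k=2: S(2,0) = 114.0599; S(2,1) = 52.4000; S(2,2) = 24.0730
Terminal payoffs V(N, i) = max(S_T - K, 0):
  V(2,0) = 53.559934; V(2,1) = 0.000000; V(2,2) = 0.000000
Backward induction: V(k, i) = exp(-r*dt) * [p * V(k+1, i) + (1-p) * V(k+1, i+1)].
  V(1,0) = exp(-r*dt) * [p*53.559934 + (1-p)*0.000000] = 22.202558
  V(1,1) = exp(-r*dt) * [p*0.000000 + (1-p)*0.000000] = 0.000000
  V(0,0) = exp(-r*dt) * [p*22.202558 + (1-p)*0.000000] = 9.203775

Answer: Price = V(0,0) = 9.2038


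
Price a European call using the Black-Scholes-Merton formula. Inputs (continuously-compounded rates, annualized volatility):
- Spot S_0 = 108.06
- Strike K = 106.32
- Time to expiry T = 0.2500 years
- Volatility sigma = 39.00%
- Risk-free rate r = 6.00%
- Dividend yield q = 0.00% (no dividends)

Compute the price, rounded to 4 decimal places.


Answer: Price = 10.0309

Derivation:
d1 = (ln(S/K) + (r - q + 0.5*sigma^2) * T) / (sigma * sqrt(T)) = 0.25767033
d2 = d1 - sigma * sqrt(T) = 0.06267033
exp(-rT) = 0.98511194; exp(-qT) = 1.00000000
C = S_0 * exp(-qT) * N(d1) - K * exp(-rT) * N(d2)
N(d1) = 0.60166933; N(d2) = 0.52498549
C = 108.0600 * 1.00000000 * 0.60166933 - 106.3200 * 0.98511194 * 0.52498549 = 10.0309


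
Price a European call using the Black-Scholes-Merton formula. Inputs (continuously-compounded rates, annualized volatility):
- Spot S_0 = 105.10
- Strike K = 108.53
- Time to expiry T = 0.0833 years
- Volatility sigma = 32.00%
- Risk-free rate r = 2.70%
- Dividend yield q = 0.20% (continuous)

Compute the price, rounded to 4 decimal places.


d1 = (ln(S/K) + (r - q + 0.5*sigma^2) * T) / (sigma * sqrt(T)) = -0.27899062
d2 = d1 - sigma * sqrt(T) = -0.37134819
exp(-rT) = 0.99775343; exp(-qT) = 0.99983341
C = S_0 * exp(-qT) * N(d1) - K * exp(-rT) * N(d2)
N(d1) = 0.39012601; N(d2) = 0.35518911
C = 105.1000 * 0.99983341 * 0.39012601 - 108.5300 * 0.99775343 * 0.35518911 = 2.5333

Answer: Price = 2.5333


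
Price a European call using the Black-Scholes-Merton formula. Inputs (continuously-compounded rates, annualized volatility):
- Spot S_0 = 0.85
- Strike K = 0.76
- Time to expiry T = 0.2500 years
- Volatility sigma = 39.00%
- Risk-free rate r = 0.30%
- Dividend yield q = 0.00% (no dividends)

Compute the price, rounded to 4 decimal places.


Answer: Price = 0.1179

Derivation:
d1 = (ln(S/K) + (r - q + 0.5*sigma^2) * T) / (sigma * sqrt(T)) = 0.67528419
d2 = d1 - sigma * sqrt(T) = 0.48028419
exp(-rT) = 0.99925028; exp(-qT) = 1.00000000
C = S_0 * exp(-qT) * N(d1) - K * exp(-rT) * N(d2)
N(d1) = 0.75025239; N(d2) = 0.68448733
C = 0.8500 * 1.00000000 * 0.75025239 - 0.7600 * 0.99925028 * 0.68448733 = 0.1179


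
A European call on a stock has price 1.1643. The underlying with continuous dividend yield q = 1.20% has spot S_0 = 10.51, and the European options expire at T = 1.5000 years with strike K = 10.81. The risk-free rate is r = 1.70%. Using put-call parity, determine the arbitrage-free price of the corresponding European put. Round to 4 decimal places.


Put-call parity: C - P = S_0 * exp(-qT) - K * exp(-rT).
S_0 * exp(-qT) = 10.5100 * 0.98216103 = 10.32251245
K * exp(-rT) = 10.8100 * 0.97482238 = 10.53782992
P = C - S*exp(-qT) + K*exp(-rT)
P = 1.1643 - 10.32251245 + 10.53782992 = 1.3796

Answer: Put price = 1.3796


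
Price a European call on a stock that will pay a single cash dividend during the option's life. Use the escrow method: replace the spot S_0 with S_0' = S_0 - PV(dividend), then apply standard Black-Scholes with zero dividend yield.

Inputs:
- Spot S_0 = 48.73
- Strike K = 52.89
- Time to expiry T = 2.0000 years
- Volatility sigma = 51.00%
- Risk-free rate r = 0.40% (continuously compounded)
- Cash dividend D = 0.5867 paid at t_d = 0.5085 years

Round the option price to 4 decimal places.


Answer: Price = 12.1015

Derivation:
PV(D) = D * exp(-r * t_d) = 0.5867 * 0.99796807 = 0.58550787
S_0' = S_0 - PV(D) = 48.7300 - 0.58550787 = 48.14449213
d1 = (ln(S_0'/K) + (r + sigma^2/2)*T) / (sigma*sqrt(T)) = 0.24137639
d2 = d1 - sigma*sqrt(T) = -0.47987253
exp(-rT) = 0.99203191
N(d1) = 0.59536829; N(d2) = 0.31565902
C = S_0' * N(d1) - K * exp(-rT) * N(d2) = 48.14449213 * 0.59536829 - 52.8900 * 0.99203191 * 0.31565902 = 12.1015


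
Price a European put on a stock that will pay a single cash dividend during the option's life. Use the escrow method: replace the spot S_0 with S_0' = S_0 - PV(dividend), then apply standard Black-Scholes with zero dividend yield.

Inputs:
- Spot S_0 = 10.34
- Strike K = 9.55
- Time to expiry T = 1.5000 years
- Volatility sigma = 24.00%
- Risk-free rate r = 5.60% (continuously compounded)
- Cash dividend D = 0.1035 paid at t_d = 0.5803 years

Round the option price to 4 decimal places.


Answer: Price = 0.5288

Derivation:
PV(D) = D * exp(-r * t_d) = 0.1035 * 0.96802555 = 0.10019064
S_0' = S_0 - PV(D) = 10.3400 - 0.10019064 = 10.23980936
d1 = (ln(S_0'/K) + (r + sigma^2/2)*T) / (sigma*sqrt(T)) = 0.67000977
d2 = d1 - sigma*sqrt(T) = 0.37607100
exp(-rT) = 0.91943126
N(-d1) = 0.25142578; N(-d2) = 0.35343206
P = K * exp(-rT) * N(-d2) - S_0' * N(-d1) = 9.5500 * 0.91943126 * 0.35343206 - 10.23980936 * 0.25142578 = 0.5288


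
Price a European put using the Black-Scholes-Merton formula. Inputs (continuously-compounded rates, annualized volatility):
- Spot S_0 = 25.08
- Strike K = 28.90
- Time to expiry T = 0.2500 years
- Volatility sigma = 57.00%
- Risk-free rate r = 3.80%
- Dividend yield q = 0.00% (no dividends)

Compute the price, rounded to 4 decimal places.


d1 = (ln(S/K) + (r - q + 0.5*sigma^2) * T) / (sigma * sqrt(T)) = -0.32160835
d2 = d1 - sigma * sqrt(T) = -0.60660835
exp(-rT) = 0.99054498; exp(-qT) = 1.00000000
P = K * exp(-rT) * N(-d2) - S_0 * exp(-qT) * N(-d1)
N(-d1) = 0.62612529; N(-d2) = 0.72794457
P = 28.9000 * 0.99054498 * 0.72794457 - 25.0800 * 1.00000000 * 0.62612529 = 5.1355

Answer: Price = 5.1355


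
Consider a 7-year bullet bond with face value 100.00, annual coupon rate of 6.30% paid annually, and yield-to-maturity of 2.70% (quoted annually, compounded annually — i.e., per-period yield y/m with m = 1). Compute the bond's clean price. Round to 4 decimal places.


Answer: Price = 122.6848

Derivation:
Coupon per period c = face * coupon_rate / m = 6.300000
Periods per year m = 1; per-period yield y/m = 0.027000
Number of cashflows N = 7
Cashflows (t years, CF_t, discount factor 1/(1+y/m)^(m*t), PV):
  t = 1.0000: CF_t = 6.300000, DF = 0.973710, PV = 6.134372
  t = 2.0000: CF_t = 6.300000, DF = 0.948111, PV = 5.973098
  t = 3.0000: CF_t = 6.300000, DF = 0.923185, PV = 5.816065
  t = 4.0000: CF_t = 6.300000, DF = 0.898914, PV = 5.663159
  t = 5.0000: CF_t = 6.300000, DF = 0.875282, PV = 5.514274
  t = 6.0000: CF_t = 6.300000, DF = 0.852270, PV = 5.369303
  t = 7.0000: CF_t = 106.300000, DF = 0.829864, PV = 88.214537
Price P = sum_t PV_t = 122.684808


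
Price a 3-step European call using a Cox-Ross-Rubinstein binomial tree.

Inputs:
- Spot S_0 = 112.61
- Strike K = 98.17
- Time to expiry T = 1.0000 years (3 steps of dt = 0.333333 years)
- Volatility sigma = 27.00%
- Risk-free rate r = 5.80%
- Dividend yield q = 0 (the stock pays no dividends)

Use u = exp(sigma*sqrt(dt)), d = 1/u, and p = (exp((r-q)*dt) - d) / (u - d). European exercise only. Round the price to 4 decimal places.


Answer: Price = V(0,0) = 23.4031

Derivation:
dt = T/N = 0.333333
u = exp(sigma*sqrt(dt)) = 1.168691; d = 1/u = 0.855658
p = (exp((r-q)*dt) - d) / (u - d) = 0.523470
Discount per step: exp(-r*dt) = 0.980852
Stock lattice S(k, i) with i counting down-moves:
  k=0: S(0,0) = 112.6100
  k=1: S(1,0) = 131.6063; S(1,1) = 96.3556
  k=2: S(2,0) = 153.8072; S(2,1) = 112.6100; S(2,2) = 82.4475
  k=3: S(3,0) = 179.7531; S(3,1) = 131.6063; S(3,2) = 96.3556; S(3,3) = 70.5468
Terminal payoffs V(N, i) = max(S_T - K, 0):
  V(3,0) = 81.583099; V(3,1) = 33.436327; V(3,2) = 0.000000; V(3,3) = 0.000000
Backward induction: V(k, i) = exp(-r*dt) * [p * V(k+1, i) + (1-p) * V(k+1, i+1)].
  V(2,0) = exp(-r*dt) * [p*81.583099 + (1-p)*33.436327] = 57.516893
  V(2,1) = exp(-r*dt) * [p*33.436327 + (1-p)*0.000000] = 17.167766
  V(2,2) = exp(-r*dt) * [p*0.000000 + (1-p)*0.000000] = 0.000000
  V(1,0) = exp(-r*dt) * [p*57.516893 + (1-p)*17.167766] = 37.556162
  V(1,1) = exp(-r*dt) * [p*17.167766 + (1-p)*0.000000] = 8.814730
  V(0,0) = exp(-r*dt) * [p*37.556162 + (1-p)*8.814730] = 23.403137


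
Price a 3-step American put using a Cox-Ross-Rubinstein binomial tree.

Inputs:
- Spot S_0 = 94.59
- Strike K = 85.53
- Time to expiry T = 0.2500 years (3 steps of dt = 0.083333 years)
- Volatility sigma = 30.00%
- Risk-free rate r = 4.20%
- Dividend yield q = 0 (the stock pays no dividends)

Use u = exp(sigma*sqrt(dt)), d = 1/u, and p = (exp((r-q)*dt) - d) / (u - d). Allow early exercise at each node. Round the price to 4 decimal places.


dt = T/N = 0.083333
u = exp(sigma*sqrt(dt)) = 1.090463; d = 1/u = 0.917042
p = (exp((r-q)*dt) - d) / (u - d) = 0.498580
Discount per step: exp(-r*dt) = 0.996506
Stock lattice S(k, i) with i counting down-moves:
  k=0: S(0,0) = 94.5900
  k=1: S(1,0) = 103.1469; S(1,1) = 86.7430
  k=2: S(2,0) = 112.4779; S(2,1) = 94.5900; S(2,2) = 79.5469
  k=3: S(3,0) = 122.6530; S(3,1) = 103.1469; S(3,2) = 86.7430; S(3,3) = 72.9478
Terminal payoffs V(N, i) = max(K - S_T, 0):
  V(3,0) = 0.000000; V(3,1) = 0.000000; V(3,2) = 0.000000; V(3,3) = 12.582198
Backward induction: V(k, i) = exp(-r*dt) * [p * V(k+1, i) + (1-p) * V(k+1, i+1)]; then take max(V_cont, immediate exercise) for American.
  V(2,0) = exp(-r*dt) * [p*0.000000 + (1-p)*0.000000] = 0.000000; exercise = 0.000000; V(2,0) = max -> 0.000000
  V(2,1) = exp(-r*dt) * [p*0.000000 + (1-p)*0.000000] = 0.000000; exercise = 0.000000; V(2,1) = max -> 0.000000
  V(2,2) = exp(-r*dt) * [p*0.000000 + (1-p)*12.582198] = 6.286920; exercise = 5.983108; V(2,2) = max -> 6.286920
  V(1,0) = exp(-r*dt) * [p*0.000000 + (1-p)*0.000000] = 0.000000; exercise = 0.000000; V(1,0) = max -> 0.000000
  V(1,1) = exp(-r*dt) * [p*0.000000 + (1-p)*6.286920] = 3.141372; exercise = 0.000000; V(1,1) = max -> 3.141372
  V(0,0) = exp(-r*dt) * [p*0.000000 + (1-p)*3.141372] = 1.569642; exercise = 0.000000; V(0,0) = max -> 1.569642

Answer: Price = V(0,0) = 1.5696


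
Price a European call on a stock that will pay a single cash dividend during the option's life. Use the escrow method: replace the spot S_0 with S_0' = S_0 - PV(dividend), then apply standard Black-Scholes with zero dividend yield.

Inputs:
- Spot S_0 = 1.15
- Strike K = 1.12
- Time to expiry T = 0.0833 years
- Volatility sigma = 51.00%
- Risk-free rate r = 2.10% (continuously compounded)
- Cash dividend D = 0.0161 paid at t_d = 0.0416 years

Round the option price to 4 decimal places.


PV(D) = D * exp(-r * t_d) = 0.0161 * 0.99912678 = 0.01608594
S_0' = S_0 - PV(D) = 1.1500 - 0.01608594 = 1.13391406
d1 = (ln(S_0'/K) + (r + sigma^2/2)*T) / (sigma*sqrt(T)) = 0.16936185
d2 = d1 - sigma*sqrt(T) = 0.02216698
exp(-rT) = 0.99825223
N(d1) = 0.56724399; N(d2) = 0.50884262
C = S_0' * N(d1) - K * exp(-rT) * N(d2) = 1.13391406 * 0.56724399 - 1.1200 * 0.99825223 * 0.50884262 = 0.0743

Answer: Price = 0.0743
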